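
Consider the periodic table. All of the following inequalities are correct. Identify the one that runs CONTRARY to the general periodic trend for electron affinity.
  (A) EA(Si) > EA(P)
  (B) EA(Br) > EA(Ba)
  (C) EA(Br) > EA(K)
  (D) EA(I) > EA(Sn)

(A)

The general trend: electron affinity increases across a period and decreases down a group.
(A) Si (period 3, group 14) vs P (period 3, group 15): the stated order contradicts the simple trend.
(B) Br (period 4, group 17) vs Ba (period 6, group 2): the stated order agrees with the simple trend.
(C) Br (period 4, group 17) vs K (period 4, group 1): the stated order agrees with the simple trend.
(D) I (period 5, group 17) vs Sn (period 5, group 14): the stated order agrees with the simple trend.
The exception is (A): adding an electron to P's half-filled 3p³ is unfavourable, so Si (3p²) has the more exothermic EA.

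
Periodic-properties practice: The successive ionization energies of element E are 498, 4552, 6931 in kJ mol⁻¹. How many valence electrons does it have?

1

Look for the largest jump between consecutive ionization energies: IE2/IE1 ≈ 9.1, far larger than any earlier ratio.
That jump marks the point where a core electron is being removed. So the atom has 1 valence electron.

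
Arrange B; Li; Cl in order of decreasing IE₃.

Li > Cl > B

The third ionization energy removes an electron from the +2 ion. For each element: B²⁺ still has 1 valence electron; Li²⁺ is already 1 electron into the core; Cl²⁺ still has 5 valence electrons.
Pulling an electron out of a noble-gas core costs far more than removing a remaining valence electron, so Li sits at the high end of IE_3.
Valence configurations: B²⁺ [He]2s¹, Cl²⁺ [Ne]3s²3p³.
Tabulated IE_3 (kJ/mol): B 3660, Li 11815, Cl 3822.
So the third ionization energies run B < Cl < Li.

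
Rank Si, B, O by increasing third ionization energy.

After 2 electrons have been removed, what remains? Si²⁺ still has 2 valence electrons; B²⁺ still has 1 valence electron; O²⁺ still has 4 valence electrons.
All are still removing valence electrons, so compare the +2 ions as you would atoms: IE_3 generally rises across a period (higher Z_eff) and falls down a group (larger shell), subject to the usual subshell exceptions.
Valence configurations: Si²⁺ [Ne]3s², B²⁺ [He]2s¹, O²⁺ [He]2s²2p².
Tabulated IE_3 (kJ/mol): Si 3232, B 3660, O 5300.
Overall IE_3 order: Si < B < O.

Si, B, O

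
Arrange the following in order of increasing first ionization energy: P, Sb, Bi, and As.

P is in period 3, group 15; As is in period 4, group 15; Sb is in period 5, group 15; Bi is in period 6, group 15.
First ionization energy rises across a period (greater Z_eff holds electrons more tightly) and falls down a group (valence electrons are farther from the nucleus).
All are in group 15, so first ionization energy increases up the group.
So from lowest to highest: Bi < Sb < As < P.

Bi < Sb < As < P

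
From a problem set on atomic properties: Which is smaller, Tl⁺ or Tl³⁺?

Tl³⁺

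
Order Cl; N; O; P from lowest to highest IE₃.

The third ionization energy removes an electron from the +2 ion. For each element: Cl²⁺ still has 5 valence electrons; N²⁺ still has 3 valence electrons; O²⁺ still has 4 valence electrons; P²⁺ still has 3 valence electrons.
All are still removing valence electrons, so compare the +2 ions as you would atoms: IE_3 generally rises across a period (higher Z_eff) and falls down a group (larger shell), subject to the usual subshell exceptions.
Valence configurations: Cl²⁺ [Ne]3s²3p³, N²⁺ [He]2s²2p¹, O²⁺ [He]2s²2p², P²⁺ [Ne]3s²3p¹.
The numbers (kJ/mol): Cl 3822, N 4578, O 5300, P 2914.
Hence IE_3: P < Cl < N < O.

P < Cl < N < O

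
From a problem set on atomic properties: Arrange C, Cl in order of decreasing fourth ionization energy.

C > Cl

Consider each +3 ion: C³⁺ still has 1 valence electron; Cl³⁺ still has 4 valence electrons.
All are still removing valence electrons, so compare the +3 ions as you would atoms: IE_4 generally rises across a period (higher Z_eff) and falls down a group (larger shell), subject to the usual subshell exceptions.
Valence configurations: C³⁺ [He]2s¹, Cl³⁺ [Ne]3s²3p².
The numbers (kJ/mol): C 6223, Cl 5159.
So the fourth ionization energies run Cl < C.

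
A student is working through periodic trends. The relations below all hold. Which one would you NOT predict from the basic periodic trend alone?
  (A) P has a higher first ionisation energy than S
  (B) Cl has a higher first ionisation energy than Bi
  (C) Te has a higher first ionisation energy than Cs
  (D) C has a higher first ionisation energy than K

(A)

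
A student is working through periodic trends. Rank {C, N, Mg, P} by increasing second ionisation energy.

The second ionization energy removes an electron from the +1 ion. For each element: C⁺ still has 3 valence electrons; N⁺ still has 4 valence electrons; Mg⁺ still has 1 valence electron; P⁺ still has 4 valence electrons.
All are still removing valence electrons, so compare the +1 ions as you would atoms: IE_2 generally rises across a period (higher Z_eff) and falls down a group (larger shell), subject to the usual subshell exceptions.
Valence configurations: C⁺ [He]2s²2p¹, N⁺ [He]2s²2p², Mg⁺ [Ne]3s¹, P⁺ [Ne]3s²3p².
The numbers (kJ/mol): C 2353, N 2856, Mg 1451, P 1907.
So the second ionization energies run Mg < P < C < N.

Mg < P < C < N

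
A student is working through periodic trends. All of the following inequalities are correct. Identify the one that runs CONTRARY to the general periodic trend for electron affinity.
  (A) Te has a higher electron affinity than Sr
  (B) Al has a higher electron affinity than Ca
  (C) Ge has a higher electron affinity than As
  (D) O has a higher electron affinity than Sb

(C)

The general trend: electron affinity increases across a period and decreases down a group.
(A) Te (period 5, group 16) vs Sr (period 5, group 2): the stated order agrees with the simple trend.
(B) Al (period 3, group 13) vs Ca (period 4, group 2): the stated order agrees with the simple trend.
(C) Ge (period 4, group 14) vs As (period 4, group 15): the stated order contradicts the simple trend.
(D) O (period 2, group 16) vs Sb (period 5, group 15): the stated order agrees with the simple trend.
The exception is (C): adding an electron to As's half-filled 4p³ is unfavourable, so Ge (4p²) has the more exothermic EA.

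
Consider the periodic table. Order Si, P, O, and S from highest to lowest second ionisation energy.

After 1 electron has been removed, what remains? Si⁺ still has 3 valence electrons; P⁺ still has 4 valence electrons; O⁺ still has 5 valence electrons; S⁺ still has 5 valence electrons.
All are still removing valence electrons, so compare the +1 ions as you would atoms: IE_2 generally rises across a period (higher Z_eff) and falls down a group (larger shell), subject to the usual subshell exceptions.
Valence configurations: Si⁺ [Ne]3s²3p¹, P⁺ [Ne]3s²3p², O⁺ [He]2s²2p³, S⁺ [Ne]3s²3p³.
Tabulated IE_2 (kJ/mol): Si 1577, P 1907, O 3388, S 2252.
Hence IE_2: Si < P < S < O.

O > S > P > Si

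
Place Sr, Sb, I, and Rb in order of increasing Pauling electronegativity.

Rb < Sr < Sb < I

Rb is in period 5, group 1; Sr is in period 5, group 2; Sb is in period 5, group 15; I is in period 5, group 17.
Electronegativity increases across a period and decreases down a group, tracking effective nuclear charge and atomic size.
All lie in period 5, so electronegativity increases left to right.
So from lowest to highest: Rb < Sr < Sb < I.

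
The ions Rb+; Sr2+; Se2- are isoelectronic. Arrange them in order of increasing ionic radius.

All of these have 36 electrons, so size is governed by nuclear charge alone: the more protons, the stronger the pull on the same electron cloud, and the smaller the ion.
Nuclear charges: Sr2+ (Z=38), Rb+ (Z=37), Se2- (Z=34).
Smallest to largest: Sr2+ < Rb+ < Se2-.

Sr2+ < Rb+ < Se2-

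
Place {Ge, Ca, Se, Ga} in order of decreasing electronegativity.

Se > Ge > Ga > Ca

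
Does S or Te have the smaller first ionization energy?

Te

S is in period 3, group 16; Te is in period 5, group 16.
Across a period the outer electron is held more tightly (higher IE₁); down a group it sits in a higher shell, more shielded, and comes off more easily.
All are in group 16, so first ionization energy increases up the group.
So Te has the smaller first ionization energy (Te < S).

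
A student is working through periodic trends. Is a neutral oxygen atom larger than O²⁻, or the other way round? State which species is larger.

O²⁻

Forming O²⁻ adds 2 electrons to O. More electron–electron repulsion in the same shell, with unchanged nuclear charge, lets the cloud expand.
An anion is larger than its parent atom: O²⁻ > O.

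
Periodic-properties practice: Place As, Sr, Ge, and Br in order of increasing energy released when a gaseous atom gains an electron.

Sr, As, Ge, Br

Atoms with high Z_eff and room in the valence shell (especially the halogens) have the most exothermic electron affinities.
Neither a single period nor a single group — weigh both effects.
As > Sr: relative to Sr, both the across-period and down-group shifts push As's electron affinity up.
Ge > As: this pair runs against the simple trend — see the exception note.
Br > Ge: both are in period 4; the period trend gives Br the larger value.
Note the exception: Ge has a higher electron affinity than As, contrary to the simple trend — adding an electron to As's half-filled 4p³ is unfavourable, so Ge (4p²) has the more exothermic EA.
For reference (kJ/mol): Ge 119, As 78, Br 325, Sr 5.
So from lowest to highest: Sr < As < Ge < Br.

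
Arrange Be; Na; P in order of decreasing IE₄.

Consider each +3 ion: Be³⁺ is already 1 electron into the core; Na³⁺ is already 2 electrons into the core; P³⁺ still has 2 valence electrons.
Breaking into a closed-shell core is much more expensive than removing a leftover valence electron — Na and Be have the largest IE_4 here.
Tabulated IE_4 (kJ/mol): Be 21007, Na 9543, P 4964.
So the fourth ionization energies run P < Na < Be.

Be > Na > P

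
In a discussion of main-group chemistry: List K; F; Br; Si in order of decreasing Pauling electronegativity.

EN rises left→right (higher Z_eff, smaller atoms) and falls top→bottom (larger, more shielded atoms).
Here both period and group differ, so the two effects have to be weighed against each other.
Si > K: relative to K, both the across-period and down-group shifts push Si's electronegativity up.
Br > Si: period and group pull opposite ways; the across-period shift dominates (2.96 vs 1.90).
F > Br: F sits above Br in group 17, so the down-group effect alone puts F higher.
Approximate values (Pauling): F 3.98, Si 1.90, K 0.82, Br 2.96.
So from highest to lowest: F > Br > Si > K.

F > Br > Si > K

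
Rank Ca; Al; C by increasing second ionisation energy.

After 1 electron has been removed, what remains? Ca⁺ still has 1 valence electron; Al⁺ still has 2 valence electrons; C⁺ still has 3 valence electrons.
All are still removing valence electrons, so compare the +1 ions as you would atoms: IE_2 generally rises across a period (higher Z_eff) and falls down a group (larger shell), subject to the usual subshell exceptions.
Valence configurations: Ca⁺ [Ar]4s¹, Al⁺ [Ne]3s², C⁺ [He]2s²2p¹.
Tabulated IE_2 (kJ/mol): Ca 1145, Al 1817, C 2353.
Hence IE_2: Ca < Al < C.

Ca < Al < C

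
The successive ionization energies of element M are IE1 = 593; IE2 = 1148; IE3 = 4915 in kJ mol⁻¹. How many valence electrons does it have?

Look for the largest jump between consecutive ionization energies: IE3/IE2 ≈ 4.3, far larger than any earlier ratio.
That jump marks the point where a core electron is being removed. So the atom has 2 valence electrons.

2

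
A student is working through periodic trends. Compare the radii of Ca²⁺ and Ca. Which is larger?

Ca

Forming Ca²⁺ removes 2 electrons from Ca. Fewer electrons for the same nuclear charge means less shielding and a higher Z_eff on the remaining electrons, and for main-group metals the entire outer shell is lost.
A cation is smaller than its parent atom: Ca²⁺ < Ca.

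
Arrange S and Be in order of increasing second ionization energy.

The second ionization energy removes an electron from the +1 ion. For each element: S⁺ still has 5 valence electrons; Be⁺ still has 1 valence electron.
All are still removing valence electrons, so compare the +1 ions as you would atoms: IE_2 generally rises across a period (higher Z_eff) and falls down a group (larger shell), subject to the usual subshell exceptions.
Valence configurations: S⁺ [Ne]3s²3p³, Be⁺ [He]2s¹.
Approximate IE_2 values (kJ/mol): S 2252, Be 1757.
Putting it together, IE_2: Be < S.

Be, S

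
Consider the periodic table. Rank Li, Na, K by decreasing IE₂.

Li, Na, K

The second ionization energy removes an electron from the +1 ion. For each element: Li⁺ is the bare [He] core; Na⁺ is the bare [Ne] core; K⁺ is the bare [Ar] core.
All of these are removing an electron from a noble-gas core or deeper; the smaller core (lower principal quantum number) is held far more tightly, and within a period the higher nuclear charge binds the same core more tightly.
Approximate IE_2 values (kJ/mol): Li 7298, Na 4562, K 3052.
Putting it together, IE_2: K < Na < Li.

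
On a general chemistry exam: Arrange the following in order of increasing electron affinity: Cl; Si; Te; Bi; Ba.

EA tends to increase across a period and decrease down a group, though the pattern is less regular than for IE or radius.
These span different periods and groups, so the two trends combine.
Bi > Ba: both are in period 6; the period trend gives Bi the larger value.
Si > Bi: period and group pull opposite ways; the down-group shift dominates (134 vs 91 kJ/mol).
Te > Si: the two effects oppose for this pair; the across-period effect wins (190 vs 134 kJ/mol).
Cl > Te: both effects reinforce here, so Cl is clearly the higher of the two.
For reference (kJ/mol): Si 134, Cl 349, Te 190, Ba 14, Bi 91.
So from lowest to highest: Ba < Bi < Si < Te < Cl.

Ba, Bi, Si, Te, Cl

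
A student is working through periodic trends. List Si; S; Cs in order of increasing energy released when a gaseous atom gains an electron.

Si is in period 3, group 14; S is in period 3, group 16; Cs is in period 6, group 1.
EA tends to increase across a period and decrease down a group, though the pattern is less regular than for IE or radius.
Here both period and group differ, so the two effects have to be weighed against each other.
Si > Cs: both effects reinforce here, so Si is clearly the higher of the two.
S > Si: both are in period 3; the period trend gives S the larger value.
Approximate values (kJ/mol): Si 134, S 200, Cs 46.
So from lowest to highest: Cs < Si < S.

Cs, Si, S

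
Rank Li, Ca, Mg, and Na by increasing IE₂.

Consider each +1 ion: Li⁺ is the bare [He] core; Ca⁺ still has 1 valence electron; Mg⁺ still has 1 valence electron; Na⁺ is the bare [Ne] core.
Pulling an electron out of a noble-gas core costs far more than removing a remaining valence electron, so Na and Li sit at the high end of IE_2.
Valence configurations: Ca⁺ [Ar]4s¹, Mg⁺ [Ne]3s¹.
The numbers (kJ/mol): Li 7298, Ca 1145, Mg 1451, Na 4562.
Overall IE_2 order: Ca < Mg < Na < Li.

Ca < Mg < Na < Li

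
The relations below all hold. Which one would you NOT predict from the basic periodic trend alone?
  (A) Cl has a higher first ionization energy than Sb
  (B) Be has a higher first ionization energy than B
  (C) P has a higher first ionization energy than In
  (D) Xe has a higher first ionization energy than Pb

The general trend: first ionization energy increases across a period and decreases down a group.
(A) Cl (period 3, group 17) vs Sb (period 5, group 15): the stated order agrees with the simple trend.
(B) Be (period 2, group 2) vs B (period 2, group 13): the stated order contradicts the simple trend.
(C) P (period 3, group 15) vs In (period 5, group 13): the stated order agrees with the simple trend.
(D) Xe (period 5, group 18) vs Pb (period 6, group 14): the stated order agrees with the simple trend.
The exception is (B): removing B's lone 2p electron is easier than breaking Be's filled 2s².

(B)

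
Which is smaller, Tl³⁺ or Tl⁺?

Tl³⁺

Both ions have Z = 81 protons, but Tl³⁺ has lost more electrons, so its remaining electrons feel a larger effective nuclear charge per electron and are pulled in more tightly.
Higher positive charge → smaller ion, so Tl⁺ > Tl³⁺.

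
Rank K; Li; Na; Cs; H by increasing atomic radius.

H < Li < Na < K < Cs

H is in period 1, group 1; Li is in period 2, group 1; Na is in period 3, group 1; K is in period 4, group 1; Cs is in period 6, group 1.
Moving right in a period, electrons are added to the same shell under a stronger nuclear pull, so atoms get smaller; moving down, a new shell is opened and atoms get larger.
All are in group 1, so atomic radius increases down the group.
So from smallest to largest: H < Li < Na < K < Cs.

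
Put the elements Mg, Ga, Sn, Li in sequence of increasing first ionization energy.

Li, Ga, Sn, Mg

Removing the outermost electron gets harder across a period and easier down a group.
These sit on a diagonal, where the across-period and down-group effects partly cancel.
Ga > Li: period and group pull opposite ways; the across-period shift dominates (579 vs 520 kJ/mol).
Sn > Ga: the two effects oppose for this pair; the across-period effect wins (709 vs 579 kJ/mol).
Mg > Sn: the two effects oppose for this pair; the down-group effect wins (738 vs 709 kJ/mol).
Approximate values (kJ/mol): Li 520, Mg 738, Ga 579, Sn 709.
So from lowest to highest: Li < Ga < Sn < Mg.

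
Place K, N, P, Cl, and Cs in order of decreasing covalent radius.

Cs > K > P > Cl > N

N is in period 2, group 15; P is in period 3, group 15; Cl is in period 3, group 17; K is in period 4, group 1; Cs is in period 6, group 1.
Across a period the added protons contract the valence shell; down a group each new principal shell makes the atom larger.
Here both period and group differ, so the two effects have to be weighed against each other.
Cl > N: period and group pull opposite ways; the down-group shift dominates (99 vs 71 pm).
P > Cl: both are in period 3; the period trend gives P the larger value.
K > P: both effects reinforce here, so K is clearly the larger of the two.
Cs > K: they share group 1; the group trend gives Cs the larger value.
Approximate values (pm): N 71, P 111, Cl 99, K 196, Cs 232.
So from largest to smallest: Cs > K > P > Cl > N.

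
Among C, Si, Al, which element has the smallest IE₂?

Si

After 1 electron has been removed, what remains? C⁺ still has 3 valence electrons; Si⁺ still has 3 valence electrons; Al⁺ still has 2 valence electrons.
All are still removing valence electrons, so compare the +1 ions as you would atoms: IE_2 generally rises across a period (higher Z_eff) and falls down a group (larger shell), subject to the usual subshell exceptions.
Valence configurations: C⁺ [He]2s²2p¹, Si⁺ [Ne]3s²3p¹, Al⁺ [Ne]3s².
Si⁺ loses a lone 3p electron whereas Al⁺ must break into a filled 3s² pair, so IE_2(Al) > IE_2(Si) even though Si has the higher nuclear charge.
The numbers (kJ/mol): C 2353, Si 1577, Al 1817.
Hence IE_2: Si < Al < C.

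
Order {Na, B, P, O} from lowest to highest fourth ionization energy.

Consider each +3 ion: Na³⁺ is already 2 electrons into the core; B³⁺ is the bare [He] core; P³⁺ still has 2 valence electrons; O³⁺ still has 3 valence electrons.
Pulling an electron out of a noble-gas core costs far more than removing a remaining valence electron, so Na and B sit at the high end of IE_4.
Valence configurations: P³⁺ [Ne]3s², O³⁺ [He]2s²2p¹.
Approximate IE_4 values (kJ/mol): Na 9543, B 25026, P 4964, O 7469.
So the fourth ionization energies run P < O < Na < B.

P, O, Na, B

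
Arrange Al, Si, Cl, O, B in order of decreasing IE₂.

O > B > Cl > Al > Si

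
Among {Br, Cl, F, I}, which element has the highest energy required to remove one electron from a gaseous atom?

F

F is in period 2, group 17; Cl is in period 3, group 17; Br is in period 4, group 17; I is in period 5, group 17.
Across a period the outer electron is held more tightly (higher IE₁); down a group it sits in a higher shell, more shielded, and comes off more easily.
All are in group 17, so first ionization energy increases up the group.
The highest energy required to remove one electron from a gaseous atom among these belongs to F.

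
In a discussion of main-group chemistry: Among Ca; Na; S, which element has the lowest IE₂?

Ca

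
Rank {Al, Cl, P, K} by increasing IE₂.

Consider each +1 ion: Al⁺ still has 2 valence electrons; Cl⁺ still has 6 valence electrons; P⁺ still has 4 valence electrons; K⁺ is the bare [Ar] core.
Pulling an electron out of a noble-gas core costs far more than removing a remaining valence electron, so K sits at the high end of IE_2.
Valence configurations: Al⁺ [Ne]3s², Cl⁺ [Ne]3s²3p⁴, P⁺ [Ne]3s²3p².
Approximate IE_2 values (kJ/mol): Al 1817, Cl 2298, P 1907, K 3052.
So the second ionization energies run Al < P < Cl < K.

Al < P < Cl < K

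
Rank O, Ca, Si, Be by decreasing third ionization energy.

Be > O > Ca > Si

IE_3 is the cost of taking one more electron from the +2 cation: O²⁺ still has 4 valence electrons; Ca²⁺ is the bare [Ar] core; Si²⁺ still has 2 valence electrons; Be²⁺ is the bare [He] core.
Usually core removal costs more than valence removal, but here the competition is close: a tightly held n=2 valence electron can cost more to remove than an n=3 core electron, so the actual values have to decide it.
Valence configurations: O²⁺ [He]2s²2p², Si²⁺ [Ne]3s².
Approximate IE_3 values (kJ/mol): O 5300, Ca 4912, Si 3232, Be 14849.
So the third ionization energies run Si < Ca < O < Be.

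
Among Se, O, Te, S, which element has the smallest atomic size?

O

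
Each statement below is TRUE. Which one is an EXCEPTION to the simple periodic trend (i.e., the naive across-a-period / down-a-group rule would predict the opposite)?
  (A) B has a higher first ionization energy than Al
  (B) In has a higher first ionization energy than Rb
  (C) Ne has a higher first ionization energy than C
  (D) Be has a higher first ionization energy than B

The general trend: first ionization energy increases across a period and decreases down a group.
(A) B (period 2, group 13) vs Al (period 3, group 13): the stated order agrees with the simple trend.
(B) In (period 5, group 13) vs Rb (period 5, group 1): the stated order agrees with the simple trend.
(C) Ne (period 2, group 18) vs C (period 2, group 14): the stated order agrees with the simple trend.
(D) Be (period 2, group 2) vs B (period 2, group 13): the stated order contradicts the simple trend.
The exception is (D): removing B's lone 2p electron is easier than breaking Be's filled 2s².

(D)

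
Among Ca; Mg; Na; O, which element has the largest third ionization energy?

Mg

After 2 electrons have been removed, what remains? Ca²⁺ is the bare [Ar] core; Mg²⁺ is the bare [Ne] core; Na²⁺ is already 1 electron into the core; O²⁺ still has 4 valence electrons.
Usually core removal costs more than valence removal, but here the competition is close: a tightly held n=2 valence electron can cost more to remove than an n=3 core electron, so the actual values have to decide it.
The numbers (kJ/mol): Ca 4912, Mg 7733, Na 6910, O 5300.
Hence IE_3: Ca < O < Na < Mg.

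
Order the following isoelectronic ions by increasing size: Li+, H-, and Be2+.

Be2+ < Li+ < H-

All of these have 2 electrons, so size is governed by nuclear charge alone: the more protons, the stronger the pull on the same electron cloud, and the smaller the ion.
Nuclear charges: Be2+ (Z=4), Li+ (Z=3), H- (Z=1).
Smallest to largest: Be2+ < Li+ < H-.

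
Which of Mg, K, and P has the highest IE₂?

K

The second ionization energy removes an electron from the +1 ion. For each element: Mg⁺ still has 1 valence electron; K⁺ is the bare [Ar] core; P⁺ still has 4 valence electrons.
Pulling an electron out of a noble-gas core costs far more than removing a remaining valence electron, so K sits at the high end of IE_2.
Valence configurations: Mg⁺ [Ne]3s¹, P⁺ [Ne]3s²3p².
The numbers (kJ/mol): Mg 1451, K 3052, P 1907.
Hence IE_2: Mg < P < K.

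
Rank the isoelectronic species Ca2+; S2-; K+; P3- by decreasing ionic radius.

P3-, S2-, K+, Ca2+

All of these have 18 electrons, so size is governed by nuclear charge alone: the more protons, the stronger the pull on the same electron cloud, and the smaller the ion.
Nuclear charges: Ca2+ (Z=20), K+ (Z=19), S2- (Z=16), P3- (Z=15).
Largest to smallest: P3- > S2- > K+ > Ca2+.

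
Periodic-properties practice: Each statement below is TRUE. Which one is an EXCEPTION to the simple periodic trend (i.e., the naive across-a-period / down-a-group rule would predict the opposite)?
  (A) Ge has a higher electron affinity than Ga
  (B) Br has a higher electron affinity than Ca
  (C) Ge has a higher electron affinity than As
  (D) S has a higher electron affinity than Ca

(C)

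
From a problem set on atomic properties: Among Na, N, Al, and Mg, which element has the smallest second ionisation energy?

Mg

The second ionization energy removes an electron from the +1 ion. For each element: Na⁺ is the bare [Ne] core; N⁺ still has 4 valence electrons; Al⁺ still has 2 valence electrons; Mg⁺ still has 1 valence electron.
Pulling an electron out of a noble-gas core costs far more than removing a remaining valence electron, so Na sits at the high end of IE_2.
Valence configurations: N⁺ [He]2s²2p², Al⁺ [Ne]3s², Mg⁺ [Ne]3s¹.
The numbers (kJ/mol): Na 4562, N 2856, Al 1817, Mg 1451.
So the second ionization energies run Mg < Al < N < Na.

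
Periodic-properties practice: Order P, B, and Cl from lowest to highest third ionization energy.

The third ionization energy removes an electron from the +2 ion. For each element: P²⁺ still has 3 valence electrons; B²⁺ still has 1 valence electron; Cl²⁺ still has 5 valence electrons.
All are still removing valence electrons, so compare the +2 ions as you would atoms: IE_3 generally rises across a period (higher Z_eff) and falls down a group (larger shell), subject to the usual subshell exceptions.
Valence configurations: P²⁺ [Ne]3s²3p¹, B²⁺ [He]2s¹, Cl²⁺ [Ne]3s²3p³.
Approximate IE_3 values (kJ/mol): P 2914, B 3660, Cl 3822.
Putting it together, IE_3: P < B < Cl.

P < B < Cl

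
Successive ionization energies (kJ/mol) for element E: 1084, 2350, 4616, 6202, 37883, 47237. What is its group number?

Group 14

Look for the largest jump between consecutive ionization energies: IE5/IE4 ≈ 6.1, far larger than any earlier ratio.
That jump marks the point where a core electron is being removed. So the atom has 4 valence electrons.
A main-group element with 4 valence electrons is in group 14.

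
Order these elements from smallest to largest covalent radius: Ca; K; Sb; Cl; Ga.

Cl is in period 3, group 17; K is in period 4, group 1; Ca is in period 4, group 2; Ga is in period 4, group 13; Sb is in period 5, group 15.
Moving right in a period, electrons are added to the same shell under a stronger nuclear pull, so atoms get smaller; moving down, a new shell is opened and atoms get larger.
These span different periods and groups, so the two trends combine.
Ga > Cl: both effects reinforce here, so Ga is clearly the larger of the two.
Sb > Ga: period and group pull opposite ways; the down-group shift dominates (140 vs 124 pm).
Ca > Sb: period and group pull opposite ways; the across-period shift dominates (171 vs 140 pm).
K > Ca: K lies to the left of Ca in period 4, so the across-period effect alone puts K larger.
For reference (pm): Cl 99, K 196, Ca 171, Ga 124, Sb 140.
So from smallest to largest: Cl < Ga < Sb < Ca < K.

Cl, Ga, Sb, Ca, K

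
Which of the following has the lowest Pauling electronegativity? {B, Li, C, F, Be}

Smaller atoms with higher effective nuclear charge are more electronegative.
All lie in period 2, so electronegativity increases left to right.
The lowest Pauling electronegativity among these belongs to Li.

Li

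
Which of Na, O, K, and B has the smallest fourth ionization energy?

K

The fourth ionization energy removes an electron from the +3 ion. For each element: Na³⁺ is already 2 electrons into the core; O³⁺ still has 3 valence electrons; K³⁺ is already 2 electrons into the core; B³⁺ is the bare [He] core.
Usually core removal costs more than valence removal, but here the competition is close: a tightly held n=2 valence electron can cost more to remove than an n=3 core electron, so the actual values have to decide it.
Approximate IE_4 values (kJ/mol): Na 9543, O 7469, K 5877, B 25026.
Putting it together, IE_4: K < O < Na < B.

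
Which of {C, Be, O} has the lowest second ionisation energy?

Consider each +1 ion: C⁺ still has 3 valence electrons; Be⁺ still has 1 valence electron; O⁺ still has 5 valence electrons.
All are still removing valence electrons, so compare the +1 ions as you would atoms: IE_2 generally rises across a period (higher Z_eff) and falls down a group (larger shell), subject to the usual subshell exceptions.
Valence configurations: C⁺ [He]2s²2p¹, Be⁺ [He]2s¹, O⁺ [He]2s²2p³.
The numbers (kJ/mol): C 2353, Be 1757, O 3388.
So the second ionization energies run Be < C < O.

Be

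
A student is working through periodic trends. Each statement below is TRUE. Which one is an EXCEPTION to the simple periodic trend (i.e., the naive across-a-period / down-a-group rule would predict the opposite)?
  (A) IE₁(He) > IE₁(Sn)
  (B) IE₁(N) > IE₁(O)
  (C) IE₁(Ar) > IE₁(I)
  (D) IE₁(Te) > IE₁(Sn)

The general trend: IE₁ increases across a period and decreases down a group.
(A) He (period 1, group 18) vs Sn (period 5, group 14): the stated order agrees with the simple trend.
(B) N (period 2, group 15) vs O (period 2, group 16): the stated order contradicts the simple trend.
(C) Ar (period 3, group 18) vs I (period 5, group 17): the stated order agrees with the simple trend.
(D) Te (period 5, group 16) vs Sn (period 5, group 14): the stated order agrees with the simple trend.
The exception is (B): pairing an electron in O's 2p⁴ costs repulsion energy, so O ionizes more easily than half-filled N (2p³).

(B)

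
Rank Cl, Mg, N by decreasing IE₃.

Mg > N > Cl

After 2 electrons have been removed, what remains? Cl²⁺ still has 5 valence electrons; Mg²⁺ is the bare [Ne] core; N²⁺ still has 3 valence electrons.
Core electrons are held far more tightly than valence electrons, so Mg tops the IE_3 order.
Valence configurations: Cl²⁺ [Ne]3s²3p³, N²⁺ [He]2s²2p¹.
Approximate IE_3 values (kJ/mol): Cl 3822, Mg 7733, N 4578.
Putting it together, IE_3: Cl < N < Mg.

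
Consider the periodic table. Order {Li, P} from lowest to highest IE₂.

IE_2 is the cost of taking one more electron from the +1 cation: Li⁺ is the bare [He] core; P⁺ still has 4 valence electrons.
Pulling an electron out of a noble-gas core costs far more than removing a remaining valence electron, so Li sits at the high end of IE_2.
The numbers (kJ/mol): Li 7298, P 1907.
Hence IE_2: P < Li.

P < Li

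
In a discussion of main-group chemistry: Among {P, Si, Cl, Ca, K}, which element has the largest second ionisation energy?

K

After 1 electron has been removed, what remains? P⁺ still has 4 valence electrons; Si⁺ still has 3 valence electrons; Cl⁺ still has 6 valence electrons; Ca⁺ still has 1 valence electron; K⁺ is the bare [Ar] core.
Breaking into a closed-shell core is much more expensive than removing a leftover valence electron — K has the largest IE_2 here.
Valence configurations: P⁺ [Ne]3s²3p², Si⁺ [Ne]3s²3p¹, Cl⁺ [Ne]3s²3p⁴, Ca⁺ [Ar]4s¹.
Approximate IE_2 values (kJ/mol): P 1907, Si 1577, Cl 2298, Ca 1145, K 3052.
Overall IE_2 order: Ca < Si < P < Cl < K.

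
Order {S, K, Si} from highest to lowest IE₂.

IE_2 is the cost of taking one more electron from the +1 cation: S⁺ still has 5 valence electrons; K⁺ is the bare [Ar] core; Si⁺ still has 3 valence electrons.
Core electrons are held far more tightly than valence electrons, so K tops the IE_2 order.
Valence configurations: S⁺ [Ne]3s²3p³, Si⁺ [Ne]3s²3p¹.
The numbers (kJ/mol): S 2252, K 3052, Si 1577.
Putting it together, IE_2: Si < S < K.

K > S > Si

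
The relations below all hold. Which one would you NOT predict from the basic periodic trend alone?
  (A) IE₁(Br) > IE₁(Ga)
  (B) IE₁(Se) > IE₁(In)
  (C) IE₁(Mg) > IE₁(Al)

(C)

The general trend: first ionization energy increases across a period and decreases down a group.
(A) Br (period 4, group 17) vs Ga (period 4, group 13): the stated order agrees with the simple trend.
(B) Se (period 4, group 16) vs In (period 5, group 13): the stated order agrees with the simple trend.
(C) Mg (period 3, group 2) vs Al (period 3, group 13): the stated order contradicts the simple trend.
The exception is (C): Al's single 3p electron is easier to remove than one from Mg's filled 3s².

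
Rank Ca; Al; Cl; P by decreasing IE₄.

After 3 electrons have been removed, what remains? Ca³⁺ is already 1 electron into the core; Al³⁺ is the bare [Ne] core; Cl³⁺ still has 4 valence electrons; P³⁺ still has 2 valence electrons.
Core electrons are held far more tightly than valence electrons, so Ca and Al top the IE_4 order.
Valence configurations: Cl³⁺ [Ne]3s²3p², P³⁺ [Ne]3s².
Approximate IE_4 values (kJ/mol): Ca 6491, Al 11577, Cl 5159, P 4964.
So the fourth ionization energies run P < Cl < Ca < Al.

Al > Ca > Cl > P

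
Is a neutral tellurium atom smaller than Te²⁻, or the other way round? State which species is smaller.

Te

Forming Te²⁻ adds 2 electrons to Te. More electron–electron repulsion in the same shell, with unchanged nuclear charge, lets the cloud expand.
An anion is larger than its parent atom: Te²⁻ > Te.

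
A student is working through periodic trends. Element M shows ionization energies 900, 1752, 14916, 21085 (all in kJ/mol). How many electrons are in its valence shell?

2

Look for the largest jump between consecutive ionization energies: IE3/IE2 ≈ 8.5, far larger than any earlier ratio.
That jump marks the point where a core electron is being removed. So the atom has 2 valence electrons.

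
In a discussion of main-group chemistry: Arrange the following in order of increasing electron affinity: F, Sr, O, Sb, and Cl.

Sr < Sb < O < F < Cl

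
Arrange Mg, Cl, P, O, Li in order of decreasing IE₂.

The second ionization energy removes an electron from the +1 ion. For each element: Mg⁺ still has 1 valence electron; Cl⁺ still has 6 valence electrons; P⁺ still has 4 valence electrons; O⁺ still has 5 valence electrons; Li⁺ is the bare [He] core.
Pulling an electron out of a noble-gas core costs far more than removing a remaining valence electron, so Li sits at the high end of IE_2.
Valence configurations: Mg⁺ [Ne]3s¹, Cl⁺ [Ne]3s²3p⁴, P⁺ [Ne]3s²3p², O⁺ [He]2s²2p³.
The numbers (kJ/mol): Mg 1451, Cl 2298, P 1907, O 3388, Li 7298.
Overall IE_2 order: Mg < P < Cl < O < Li.

Li, O, Cl, P, Mg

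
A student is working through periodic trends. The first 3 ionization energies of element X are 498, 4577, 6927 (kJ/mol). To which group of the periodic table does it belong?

Look for the largest jump between consecutive ionization energies: IE2/IE1 ≈ 9.2, far larger than any earlier ratio.
That jump marks the point where a core electron is being removed. So the atom has 1 valence electron.
A main-group element with 1 valence electron is in group 1.

Group 1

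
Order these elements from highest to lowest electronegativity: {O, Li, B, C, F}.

F, O, C, B, Li

Li is in period 2, group 1; B is in period 2, group 13; C is in period 2, group 14; O is in period 2, group 16; F is in period 2, group 17.
Smaller atoms with higher effective nuclear charge are more electronegative.
All lie in period 2, so electronegativity increases left to right.
So from highest to lowest: F > O > C > B > Li.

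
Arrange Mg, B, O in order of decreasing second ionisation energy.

The second ionization energy removes an electron from the +1 ion. For each element: Mg⁺ still has 1 valence electron; B⁺ still has 2 valence electrons; O⁺ still has 5 valence electrons.
All are still removing valence electrons, so compare the +1 ions as you would atoms: IE_2 generally rises across a period (higher Z_eff) and falls down a group (larger shell), subject to the usual subshell exceptions.
Valence configurations: Mg⁺ [Ne]3s¹, B⁺ [He]2s², O⁺ [He]2s²2p³.
Approximate IE_2 values (kJ/mol): Mg 1451, B 2427, O 3388.
Overall IE_2 order: Mg < B < O.

O > B > Mg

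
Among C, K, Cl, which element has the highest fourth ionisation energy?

C

The fourth ionization energy removes an electron from the +3 ion. For each element: C³⁺ still has 1 valence electron; K³⁺ is already 2 electrons into the core; Cl³⁺ still has 4 valence electrons.
Usually core removal costs more than valence removal, but here the competition is close: a tightly held n=2 valence electron can cost more to remove than an n=3 core electron, so the actual values have to decide it.
Valence configurations: C³⁺ [He]2s¹, Cl³⁺ [Ne]3s²3p².
The numbers (kJ/mol): C 6223, K 5877, Cl 5159.
Hence IE_4: Cl < K < C.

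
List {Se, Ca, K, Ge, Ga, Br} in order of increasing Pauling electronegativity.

K < Ca < Ga < Ge < Se < Br

K is in period 4, group 1; Ca is in period 4, group 2; Ga is in period 4, group 13; Ge is in period 4, group 14; Se is in period 4, group 16; Br is in period 4, group 17.
EN rises left→right (higher Z_eff, smaller atoms) and falls top→bottom (larger, more shielded atoms).
All lie in period 4, so electronegativity increases left to right.
So from lowest to highest: K < Ca < Ga < Ge < Se < Br.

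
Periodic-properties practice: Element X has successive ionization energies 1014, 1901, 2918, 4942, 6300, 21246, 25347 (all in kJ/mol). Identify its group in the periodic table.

Look for the largest jump between consecutive ionization energies: IE6/IE5 ≈ 3.4, far larger than any earlier ratio.
That jump marks the point where a core electron is being removed. So the atom has 5 valence electrons.
A main-group element with 5 valence electrons is in group 15.

Group 15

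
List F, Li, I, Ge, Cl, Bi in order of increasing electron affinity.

Li < Bi < Ge < I < F < Cl

Li is in period 2, group 1; F is in period 2, group 17; Cl is in period 3, group 17; Ge is in period 4, group 14; I is in period 5, group 17; Bi is in period 6, group 15.
Adding an electron releases more energy for atoms nearer the top right (short of the noble gases).
These span different periods and groups, so the two trends combine.
Bi > Li: period and group pull opposite ways; the across-period shift dominates (91 vs 60 kJ/mol).
Ge > Bi: the two effects oppose for this pair; the down-group effect wins (119 vs 91 kJ/mol).
I > Ge: period and group pull opposite ways; the across-period shift dominates (295 vs 119 kJ/mol).
F > I: they share group 17; the group trend gives F the larger value.
Cl > F: this pair runs against the simple trend — see the exception note.
Note the exception: Cl has a higher electron affinity than F, contrary to the simple trend — F's small 2p subshell makes the incoming electron feel strong e⁻–e⁻ repulsion, so Cl actually releases more energy on gaining an electron.
Tabulated electron affinity (kJ/mol): Li 60, F 328, Cl 349, Ge 119, I 295, Bi 91.
So from lowest to highest: Li < Bi < Ge < I < F < Cl.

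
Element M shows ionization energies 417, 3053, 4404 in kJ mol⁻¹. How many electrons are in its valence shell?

1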